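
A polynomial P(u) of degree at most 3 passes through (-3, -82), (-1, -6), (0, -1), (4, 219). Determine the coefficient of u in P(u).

3

Write P(u) = au^3 + bu^2 + cu + d. Substituting each data point gives a linear system:
  -27a + 9b - 3c + d = -82
  -a + b - c + d = -6
  d = -1
  64a + 16b + 4c + d = 219
Solving the system yields a = 3, b = 1, c = 3, d = -1.
So P(u) = 3u³ + u² + 3u - 1.
The coefficient of u is 3.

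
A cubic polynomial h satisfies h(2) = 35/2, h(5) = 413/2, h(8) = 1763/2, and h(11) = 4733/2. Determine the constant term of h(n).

3/2

Write h(n) = an^3 + bn^2 + cn + d. Substituting each data point gives a linear system:
  8a + 4b + 2c + d = 35/2
  125a + 25b + 5c + d = 413/2
  512a + 64b + 8c + d = 1763/2
  1331a + 121b + 11c + d = 4733/2
Solving the system yields a = 2, b = -3, c = 6, d = 3/2.
So h(n) = 2n^3 - 3n^2 + 6n + 3/2.
The constant term is 3/2.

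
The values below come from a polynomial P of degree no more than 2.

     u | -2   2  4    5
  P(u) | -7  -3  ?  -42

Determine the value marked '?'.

The 3 known points determine the degree-2 polynomial uniquely.
Write P(u) = au^2 + bu + c. Substituting each data point gives a linear system:
  4a - 2b + c = -7
  4a + 2b + c = -3
  25a + 5b + c = -42
Solving the system yields a = -2, b = 1, c = 3.
So P(u) = -2u^2 + u + 3.
Then P(4) = -25.

-25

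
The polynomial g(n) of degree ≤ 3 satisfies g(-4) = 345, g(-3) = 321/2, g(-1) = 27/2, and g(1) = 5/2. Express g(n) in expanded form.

Using the Lagrange interpolation formula with nodes -4, -3, -1, 1:
  L_0(n) = (n + 3)(n + 1)(n - 1) / -15
  L_1(n) = (n + 4)(n + 1)(n - 1) / 8
  L_2(n) = (n + 4)(n + 3)(n - 1) / -12
  L_3(n) = (n + 4)(n + 3)(n + 1) / 40
Then g(n) = 345·L_0(n) + 321/2·L_1(n) + 27/2·L_2(n) + 5/2·L_3(n).
Expanding and collecting terms gives g(n) = -4n^3 + 5n^2 - (3/2)n + 3.
Check: g(-3) = 321/2. ✓

g(n) = -4n^3 + 5n^2 - (3/2)n + 3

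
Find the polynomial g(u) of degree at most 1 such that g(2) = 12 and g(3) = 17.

Using the Lagrange interpolation formula with nodes 2, 3:
  L_0(u) = (u - 3) / -1
  L_1(u) = (u - 2) / 1
Then g(u) = 12·L_0(u) + 17·L_1(u).
Expanding and collecting terms gives g(u) = 5u + 2.
Check: g(3) = 17. ✓

g(u) = 5u + 2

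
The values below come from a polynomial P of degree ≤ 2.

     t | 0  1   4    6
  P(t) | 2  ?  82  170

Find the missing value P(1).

10

The 3 known points determine the degree-2 polynomial uniquely.
Write P(t) = at^2 + bt + c. Substituting each data point gives a linear system:
  c = 2
  16a + 4b + c = 82
  36a + 6b + c = 170
Solving the system yields a = 4, b = 4, c = 2.
So P(t) = 4t^2 + 4t + 2.
Then P(1) = 10.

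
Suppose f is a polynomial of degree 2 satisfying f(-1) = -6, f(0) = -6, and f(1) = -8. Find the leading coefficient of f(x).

-1

Write f(x) = ax^2 + bx + c. Substituting each data point gives a linear system:
  a - b + c = -6
  c = -6
  a + b + c = -8
Solving the system yields a = -1, b = -1, c = -6.
So f(x) = -x^2 - x - 6.
The leading coefficient is -1.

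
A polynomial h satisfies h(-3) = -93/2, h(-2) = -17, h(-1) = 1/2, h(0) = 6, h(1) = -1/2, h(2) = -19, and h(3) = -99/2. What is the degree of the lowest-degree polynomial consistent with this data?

2

Forward differences of the values at u = -3, -2, -1, 0, 1, 2, 3:
  h  : -93/2  -17  1/2  6  -1/2  -19  -99/2
  Δ  : 59/2  35/2  11/2  -13/2  -37/2  -61/2
  Δ^2: -12  -12  -12  -12  -12
  Δ^3: 0  0  0  0
  Δ^4: 0  0  0
  Δ^5: 0  0
  Δ^6: 0
The second differences are constant (-12) and nonzero, while all higher differences vanish, so the minimal degree is 2.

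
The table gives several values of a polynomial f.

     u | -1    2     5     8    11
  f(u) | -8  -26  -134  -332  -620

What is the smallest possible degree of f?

2

Forward differences of the values at u = -1, 2, 5, 8, 11:
  f  : -8  -26  -134  -332  -620
  Δ  : -18  -108  -198  -288
  Δ^2: -90  -90  -90
  Δ^3: 0  0
  Δ^4: 0
The second differences are constant (-90) and nonzero, while all higher differences vanish, so the minimal degree is 2.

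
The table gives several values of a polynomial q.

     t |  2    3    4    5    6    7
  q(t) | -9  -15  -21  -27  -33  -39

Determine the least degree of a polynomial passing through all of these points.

Forward differences of the values at t = 2, 3, 4, 5, 6, 7:
  q  : -9  -15  -21  -27  -33  -39
  Δ  : -6  -6  -6  -6  -6
  Δ^2: 0  0  0  0
  Δ^3: 0  0  0
  Δ^4: 0  0
  Δ^5: 0
The first differences are constant (-6) and nonzero, while all higher differences vanish, so the minimal degree is 1.

1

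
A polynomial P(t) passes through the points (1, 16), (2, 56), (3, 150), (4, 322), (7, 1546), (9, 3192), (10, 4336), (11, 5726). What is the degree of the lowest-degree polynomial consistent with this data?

3

Divided differences on the nodes 1, 2, 3, 4, 7, 9, 10, 11:
  order 0: 16  56  150  322  1546  3192  4336  5726
  order 1: 40  94  172  408  823  1144  1390
  order 2: 27  39  59  83  107  123
  order 3: 4  4  4  4  4
  order 4: 0  0  0  0
  order 5: 0  0  0
  order 6: 0  0
  order 7: 0
The order-3 divided differences are all 4 (nonzero) and every higher order vanishes, so the data lies on a polynomial of degree exactly 3.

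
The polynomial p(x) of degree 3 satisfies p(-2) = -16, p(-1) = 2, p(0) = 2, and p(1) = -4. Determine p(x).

p(x) = 2x^3 - 3x^2 - 5x + 2

Using the Lagrange interpolation formula with nodes -2, -1, 0, 1:
  L_0(x) = (x + 1)x(x - 1) / -6
  L_1(x) = (x + 2)x(x - 1) / 2
  L_2(x) = (x + 2)(x + 1)(x - 1) / -2
  L_3(x) = (x + 2)(x + 1)x / 6
Then p(x) = -16·L_0(x) + 2·L_1(x) + 2·L_2(x) - 4·L_3(x).
Expanding and collecting terms gives p(x) = 2x^3 - 3x^2 - 5x + 2.
Check: p(-2) = -16. ✓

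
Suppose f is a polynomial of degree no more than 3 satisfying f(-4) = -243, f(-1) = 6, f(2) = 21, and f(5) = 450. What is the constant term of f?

5

Write f(x) = ax^3 + bx^2 + cx + d. Substituting each data point gives a linear system:
  -64a + 16b - 4c + d = -243
  -a + b - c + d = 6
  8a + 4b + 2c + d = 21
  125a + 25b + 5c + d = 450
Solving the system yields a = 4, b = -1, c = -6, d = 5.
So f(x) = 4x³ - x² - 6x + 5.
The constant term is 5.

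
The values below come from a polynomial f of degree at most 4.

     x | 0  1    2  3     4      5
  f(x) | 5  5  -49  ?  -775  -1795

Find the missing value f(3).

-259

On equispaced nodes a degree-4 polynomial has vanishing fifth forward difference, so
  - f(0) + 5·f(1) - 10·f(2) + 10·f(3) - 5·f(4) + f(5) = 0.
Substituting the known values and solving for f(3):
  10·f(3) = -2590
  f(3) = -259.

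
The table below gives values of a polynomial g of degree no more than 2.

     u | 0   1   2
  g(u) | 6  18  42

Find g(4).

126

Using the Lagrange interpolation formula with nodes 0, 1, 2:
  L_0(u) = (u - 1)(u - 2) / 2
  L_1(u) = u(u - 2) / -1
  L_2(u) = u(u - 1) / 2
Then g(u) = 6·L_0(u) + 18·L_1(u) + 42·L_2(u).
Expanding and collecting terms gives g(u) = 6u² + 6u + 6.
Evaluating at u = 4: g(4) = 126.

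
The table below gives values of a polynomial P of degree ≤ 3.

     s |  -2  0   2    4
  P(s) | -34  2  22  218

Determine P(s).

Using the Lagrange interpolation formula with nodes -2, 0, 2, 4:
  L_0(s) = s(s - 2)(s - 4) / -48
  L_1(s) = (s + 2)(s - 2)(s - 4) / 16
  L_2(s) = (s + 2)s(s - 4) / -16
  L_3(s) = (s + 2)s(s - 2) / 48
Then P(s) = -34·L_0(s) + 2·L_1(s) + 22·L_2(s) + 218·L_3(s).
Expanding and collecting terms gives P(s) = 4s^3 - 2s^2 - 2s + 2.
Check: P(2) = 22. ✓

P(s) = 4s^3 - 2s^2 - 2s + 2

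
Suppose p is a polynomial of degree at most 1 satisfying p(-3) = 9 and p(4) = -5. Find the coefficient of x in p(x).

Write p(x) = ax + b. Substituting each data point gives a linear system:
  -3a + b = 9
  4a + b = -5
Solving the system yields a = -2, b = 3.
So p(x) = -2x + 3.
The leading coefficient is -2.

-2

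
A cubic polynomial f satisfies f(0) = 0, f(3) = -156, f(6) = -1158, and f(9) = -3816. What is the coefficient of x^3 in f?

Write f(x) = ax^3 + bx^2 + cx + d. Substituting each data point gives a linear system:
  d = 0
  27a + 9b + 3c + d = -156
  216a + 36b + 6c + d = -1158
  729a + 81b + 9c + d = -3816
Solving the system yields a = -5, b = -2, c = -1, d = 0.
So f(x) = -5x^3 - 2x^2 - x.
The leading coefficient is -5.

-5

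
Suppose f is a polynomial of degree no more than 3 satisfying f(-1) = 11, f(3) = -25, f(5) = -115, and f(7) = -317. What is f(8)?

Write f(n) = an^3 + bn^2 + cn + d. Substituting each data point gives a linear system:
  -a + b - c + d = 11
  27a + 9b + 3c + d = -25
  125a + 25b + 5c + d = -115
  343a + 49b + 7c + d = -317
Solving the system yields a = -1, b = 1, c = -4, d = 5.
So f(n) = -n^3 + n^2 - 4n + 5.
Then f(8) = -475.

-475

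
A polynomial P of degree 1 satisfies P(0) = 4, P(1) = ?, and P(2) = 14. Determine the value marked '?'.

9

On equispaced nodes a degree-1 polynomial has vanishing second forward difference, so
  P(0) - 2·P(1) + P(2) = 0.
Substituting the known values and solving for P(1):
  -2·P(1) = -18
  P(1) = 9.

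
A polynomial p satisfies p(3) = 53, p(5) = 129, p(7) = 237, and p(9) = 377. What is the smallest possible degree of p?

2

Forward differences of the values at s = 3, 5, 7, 9:
  p  : 53  129  237  377
  Δ  : 76  108  140
  Δ^2: 32  32
  Δ^3: 0
The second differences are constant (32) and nonzero, while all higher differences vanish, so the minimal degree is 2.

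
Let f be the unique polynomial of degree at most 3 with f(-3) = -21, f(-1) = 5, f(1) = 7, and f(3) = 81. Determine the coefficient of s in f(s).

-1

Write f(s) = as^3 + bs^2 + cs + d. Substituting each data point gives a linear system:
  -27a + 9b - 3c + d = -21
  -a + b - c + d = 5
  a + b + c + d = 7
  27a + 9b + 3c + d = 81
Solving the system yields a = 2, b = 3, c = -1, d = 3.
So f(s) = 2s^3 + 3s^2 - s + 3.
The coefficient of s is -1.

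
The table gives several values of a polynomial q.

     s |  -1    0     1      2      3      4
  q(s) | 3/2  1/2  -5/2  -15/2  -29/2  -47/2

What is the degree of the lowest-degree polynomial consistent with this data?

2

Forward differences of the values at s = -1, 0, 1, 2, 3, 4:
  q  : 3/2  1/2  -5/2  -15/2  -29/2  -47/2
  Δ  : -1  -3  -5  -7  -9
  Δ^2: -2  -2  -2  -2
  Δ^3: 0  0  0
  Δ^4: 0  0
  Δ^5: 0
The second differences are constant (-2) and nonzero, while all higher differences vanish, so the minimal degree is 2.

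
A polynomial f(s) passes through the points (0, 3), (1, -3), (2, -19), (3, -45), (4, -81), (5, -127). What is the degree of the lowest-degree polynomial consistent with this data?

2

Forward differences of the values at s = 0, 1, 2, 3, 4, 5:
  f  : 3  -3  -19  -45  -81  -127
  Δ  : -6  -16  -26  -36  -46
  Δ^2: -10  -10  -10  -10
  Δ^3: 0  0  0
  Δ^4: 0  0
  Δ^5: 0
The second differences are constant (-10) and nonzero, while all higher differences vanish, so the minimal degree is 2.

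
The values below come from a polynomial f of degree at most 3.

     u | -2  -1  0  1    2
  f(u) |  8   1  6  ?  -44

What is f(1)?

-1

The 4 known points determine the degree-3 polynomial uniquely.
Write f(u) = au^3 + bu^2 + cu + d. Substituting each data point gives a linear system:
  -8a + 4b - 2c + d = 8
  -a + b - c + d = 1
  d = 6
  8a + 4b + 2c + d = -44
Solving the system yields a = -4, b = -6, c = 3, d = 6.
So f(u) = -4u^3 - 6u^2 + 3u + 6.
Then f(1) = -1.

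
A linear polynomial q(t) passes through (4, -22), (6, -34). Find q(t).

q(t) = -6t + 2

Using the Lagrange interpolation formula with nodes 4, 6:
  L_0(t) = (t - 6) / -2
  L_1(t) = (t - 4) / 2
Then q(t) = -22·L_0(t) - 34·L_1(t).
Expanding and collecting terms gives q(t) = -6t + 2.
Check: q(6) = -34. ✓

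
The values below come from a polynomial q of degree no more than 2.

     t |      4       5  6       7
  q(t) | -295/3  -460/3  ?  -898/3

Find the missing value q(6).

On equispaced nodes a degree-2 polynomial has vanishing third forward difference, so
  - q(4) + 3·q(5) - 3·q(6) + q(7) = 0.
Substituting the known values and solving for q(6):
  -3·q(6) = 661
  q(6) = -661/3.

-661/3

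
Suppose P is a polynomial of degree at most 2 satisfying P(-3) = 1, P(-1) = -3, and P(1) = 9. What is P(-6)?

37

Using the Lagrange interpolation formula with nodes -3, -1, 1:
  L_0(t) = (t + 1)(t - 1) / 8
  L_1(t) = (t + 3)(t - 1) / -4
  L_2(t) = (t + 3)(t + 1) / 8
Then P(t) = 1·L_0(t) - 3·L_1(t) + 9·L_2(t).
Expanding and collecting terms gives P(t) = 2t^2 + 6t + 1.
Evaluating at t = -6: P(-6) = 37.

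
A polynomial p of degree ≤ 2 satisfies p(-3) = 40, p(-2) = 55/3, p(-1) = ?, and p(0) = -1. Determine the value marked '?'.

14/3

The 3 known points determine the degree-2 polynomial uniquely.
Write p(u) = au^2 + bu + c. Substituting each data point gives a linear system:
  9a - 3b + c = 40
  4a - 2b + c = 55/3
  c = -1
Solving the system yields a = 4, b = -5/3, c = -1.
So p(u) = 4u^2 - (5/3)u - 1.
Then p(-1) = 14/3.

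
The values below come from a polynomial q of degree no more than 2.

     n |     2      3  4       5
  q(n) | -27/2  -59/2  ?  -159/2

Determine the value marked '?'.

-103/2

On equispaced nodes a degree-2 polynomial has vanishing third forward difference, so
  - q(2) + 3·q(3) - 3·q(4) + q(5) = 0.
Substituting the known values and solving for q(4):
  -3·q(4) = 309/2
  q(4) = -103/2.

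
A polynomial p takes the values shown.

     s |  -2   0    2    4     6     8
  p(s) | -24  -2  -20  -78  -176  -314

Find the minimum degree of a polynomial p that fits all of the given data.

Forward differences of the values at s = -2, 0, 2, 4, 6, 8:
  p  : -24  -2  -20  -78  -176  -314
  Δ  : 22  -18  -58  -98  -138
  Δ^2: -40  -40  -40  -40
  Δ^3: 0  0  0
  Δ^4: 0  0
  Δ^5: 0
The second differences are constant (-40) and nonzero, while all higher differences vanish, so the minimal degree is 2.

2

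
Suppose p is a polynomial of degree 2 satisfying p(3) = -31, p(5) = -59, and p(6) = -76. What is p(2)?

-20

Using the Lagrange interpolation formula with nodes 3, 5, 6:
  L_0(n) = (n - 5)(n - 6) / 6
  L_1(n) = (n - 3)(n - 6) / -2
  L_2(n) = (n - 3)(n - 5) / 3
Then p(n) = -31·L_0(n) - 59·L_1(n) - 76·L_2(n).
Expanding and collecting terms gives p(n) = -n² - 6n - 4.
Evaluating at n = 2: p(2) = -20.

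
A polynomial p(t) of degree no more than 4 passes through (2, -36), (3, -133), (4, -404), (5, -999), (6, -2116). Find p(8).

-6948

Write p(t) = at^4 + bt^3 + ct^2 + dt + e. Substituting each data point gives a linear system:
  16a + 8b + 4c + 2d + e = -36
  81a + 27b + 9c + 3d + e = -133
  256a + 64b + 16c + 4d + e = -404
  625a + 125b + 25c + 5d + e = -999
  1296a + 216b + 36c + 6d + e = -2116
Solving the system yields a = -2, b = 3, c = -4, d = -4, e = -4.
So p(t) = -2t^4 + 3t^3 - 4t^2 - 4t - 4.
Then p(8) = -6948.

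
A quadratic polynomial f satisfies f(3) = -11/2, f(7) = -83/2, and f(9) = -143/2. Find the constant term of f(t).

Write f(t) = at^2 + bt + c. Substituting each data point gives a linear system:
  9a + 3b + c = -11/2
  49a + 7b + c = -83/2
  81a + 9b + c = -143/2
Solving the system yields a = -1, b = 1, c = 1/2.
So f(t) = -t^2 + t + 1/2.
The constant term is 1/2.

1/2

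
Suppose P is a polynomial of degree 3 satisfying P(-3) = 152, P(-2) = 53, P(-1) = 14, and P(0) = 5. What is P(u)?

P(u) = -5u^3 - 4u + 5

Using the Lagrange interpolation formula with nodes -3, -2, -1, 0:
  L_0(u) = (u + 2)(u + 1)u / -6
  L_1(u) = (u + 3)(u + 1)u / 2
  L_2(u) = (u + 3)(u + 2)u / -2
  L_3(u) = (u + 3)(u + 2)(u + 1) / 6
Then P(u) = 152·L_0(u) + 53·L_1(u) + 14·L_2(u) + 5·L_3(u).
Expanding and collecting terms gives P(u) = -5u³ - 4u + 5.
Check: P(0) = 5. ✓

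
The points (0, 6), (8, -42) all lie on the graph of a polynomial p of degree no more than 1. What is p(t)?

Write p(t) = at + b. Substituting each data point gives a linear system:
  b = 6
  8a + b = -42
Solving the system yields a = -6, b = 6.
So p(t) = -6t + 6.
Check: p(0) = 6. ✓

p(t) = -6t + 6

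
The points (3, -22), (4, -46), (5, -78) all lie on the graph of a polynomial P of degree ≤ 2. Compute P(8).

Forward differences of the values at s = 3, 4, 5:
  P  : -22  -46  -78
  Δ  : -24  -32
  Δ^2: -8
The second differences are constant, confirming degree 2.
Interpolating (Newton forward form) and evaluating at s = 8 gives P(8) = -222.

-222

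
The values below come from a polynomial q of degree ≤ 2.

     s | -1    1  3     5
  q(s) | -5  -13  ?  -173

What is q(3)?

The 3 known points determine the degree-2 polynomial uniquely.
Write q(s) = as^2 + bs + c. Substituting each data point gives a linear system:
  a - b + c = -5
  a + b + c = -13
  25a + 5b + c = -173
Solving the system yields a = -6, b = -4, c = -3.
So q(s) = -6s^2 - 4s - 3.
Then q(3) = -69.

-69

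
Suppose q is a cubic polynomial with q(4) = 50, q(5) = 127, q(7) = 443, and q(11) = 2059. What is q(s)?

Using the Lagrange interpolation formula with nodes 4, 5, 7, 11:
  L_0(s) = (s - 5)(s - 7)(s - 11) / -21
  L_1(s) = (s - 4)(s - 7)(s - 11) / 12
  L_2(s) = (s - 4)(s - 5)(s - 11) / -24
  L_3(s) = (s - 4)(s - 5)(s - 7) / 168
Then q(s) = 50·L_0(s) + 127·L_1(s) + 443·L_2(s) + 2059·L_3(s).
Expanding and collecting terms gives q(s) = 2s^3 - 5s^2 + 2.
Check: q(7) = 443. ✓

q(s) = 2s^3 - 5s^2 + 2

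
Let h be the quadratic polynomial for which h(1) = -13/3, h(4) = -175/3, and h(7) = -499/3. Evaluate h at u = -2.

-13/3

Write h(u) = au^2 + bu + c. Substituting each data point gives a linear system:
  a + b + c = -13/3
  16a + 4b + c = -175/3
  49a + 7b + c = -499/3
Solving the system yields a = -3, b = -3, c = 5/3.
So h(u) = -3u^2 - 3u + 5/3.
Then h(-2) = -13/3.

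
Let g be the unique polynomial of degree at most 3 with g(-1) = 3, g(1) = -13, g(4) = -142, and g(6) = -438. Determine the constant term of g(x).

-6

Write g(x) = ax^3 + bx^2 + cx + d. Substituting each data point gives a linear system:
  -a + b - c + d = 3
  a + b + c + d = -13
  64a + 16b + 4c + d = -142
  216a + 36b + 6c + d = -438
Solving the system yields a = -2, b = 1, c = -6, d = -6.
So g(x) = -2x^3 + x^2 - 6x - 6.
The constant term is -6.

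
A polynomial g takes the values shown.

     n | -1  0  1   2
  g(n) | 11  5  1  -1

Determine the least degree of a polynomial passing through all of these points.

2

Forward differences of the values at n = -1, 0, 1, 2:
  g  : 11  5  1  -1
  Δ  : -6  -4  -2
  Δ^2: 2  2
  Δ^3: 0
The second differences are constant (2) and nonzero, while all higher differences vanish, so the minimal degree is 2.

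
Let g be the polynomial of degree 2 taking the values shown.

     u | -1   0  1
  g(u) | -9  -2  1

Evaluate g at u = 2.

0

Using the Lagrange interpolation formula with nodes -1, 0, 1:
  L_0(u) = u(u - 1) / 2
  L_1(u) = (u + 1)(u - 1) / -1
  L_2(u) = (u + 1)u / 2
Then g(u) = -9·L_0(u) - 2·L_1(u) + 1·L_2(u).
Expanding and collecting terms gives g(u) = -2u² + 5u - 2.
Evaluating at u = 2: g(2) = 0.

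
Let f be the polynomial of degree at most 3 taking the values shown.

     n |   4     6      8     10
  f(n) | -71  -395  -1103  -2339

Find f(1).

10

Write f(n) = an^3 + bn^2 + cn + d. Substituting each data point gives a linear system:
  64a + 16b + 4c + d = -71
  216a + 36b + 6c + d = -395
  512a + 64b + 8c + d = -1103
  1000a + 100b + 10c + d = -2339
Solving the system yields a = -3, b = 6, c = 6, d = 1.
So f(n) = -3n^3 + 6n^2 + 6n + 1.
Then f(1) = 10.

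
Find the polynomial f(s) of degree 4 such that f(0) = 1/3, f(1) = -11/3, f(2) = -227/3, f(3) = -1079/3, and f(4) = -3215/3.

f(s) = -3s^4 - 6s^3 + 5s^2 + 1/3

Write f(s) = as^4 + bs^3 + cs^2 + ds + e. Substituting each data point gives a linear system:
  e = 1/3
  a + b + c + d + e = -11/3
  16a + 8b + 4c + 2d + e = -227/3
  81a + 27b + 9c + 3d + e = -1079/3
  256a + 64b + 16c + 4d + e = -3215/3
Solving the system yields a = -3, b = -6, c = 5, d = 0, e = 1/3.
So f(s) = -3s^4 - 6s^3 + 5s^2 + 1/3.
Check: f(0) = 1/3. ✓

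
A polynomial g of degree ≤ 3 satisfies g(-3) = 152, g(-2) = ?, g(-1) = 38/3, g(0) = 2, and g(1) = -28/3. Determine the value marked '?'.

158/3

On equispaced nodes a degree-3 polynomial has vanishing fourth forward difference, so
  g(-3) - 4·g(-2) + 6·g(-1) - 4·g(0) + g(1) = 0.
Substituting the known values and solving for g(-2):
  -4·g(-2) = -632/3
  g(-2) = 158/3.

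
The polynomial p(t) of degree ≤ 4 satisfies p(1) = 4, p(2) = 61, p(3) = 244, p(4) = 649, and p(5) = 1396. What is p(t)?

Write p(t) = at^4 + bt^3 + ct^2 + dt + e. Substituting each data point gives a linear system:
  a + b + c + d + e = 4
  16a + 8b + 4c + 2d + e = 61
  81a + 27b + 9c + 3d + e = 244
  256a + 64b + 16c + 4d + e = 649
  625a + 125b + 25c + 5d + e = 1396
Solving the system yields a = 1, b = 6, c = 2, d = -6, e = 1.
So p(t) = t⁴ + 6t³ + 2t² - 6t + 1.
Check: p(2) = 61. ✓

p(t) = t^4 + 6t^3 + 2t^2 - 6t + 1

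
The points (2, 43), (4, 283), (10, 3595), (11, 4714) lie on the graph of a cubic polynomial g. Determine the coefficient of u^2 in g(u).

6

Write g(u) = au^3 + bu^2 + cu + d. Substituting each data point gives a linear system:
  8a + 4b + 2c + d = 43
  64a + 16b + 4c + d = 283
  1000a + 100b + 10c + d = 3595
  1331a + 121b + 11c + d = 4714
Solving the system yields a = 3, b = 6, c = 0, d = -5.
So g(u) = 3u³ + 6u² - 5.
The coefficient of u^2 is 6.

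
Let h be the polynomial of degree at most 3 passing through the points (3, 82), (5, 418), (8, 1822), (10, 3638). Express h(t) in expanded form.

Write h(t) = at^3 + bt^2 + ct + d. Substituting each data point gives a linear system:
  27a + 9b + 3c + d = 82
  125a + 25b + 5c + d = 418
  512a + 64b + 8c + d = 1822
  1000a + 100b + 10c + d = 3638
Solving the system yields a = 4, b = -4, c = 4, d = -2.
So h(t) = 4t^3 - 4t^2 + 4t - 2.
Check: h(5) = 418. ✓

h(t) = 4t^3 - 4t^2 + 4t - 2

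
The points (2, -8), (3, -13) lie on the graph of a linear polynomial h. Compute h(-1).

Write h(u) = au + b. Substituting each data point gives a linear system:
  2a + b = -8
  3a + b = -13
Solving the system yields a = -5, b = 2.
So h(u) = -5u + 2.
Then h(-1) = 7.

7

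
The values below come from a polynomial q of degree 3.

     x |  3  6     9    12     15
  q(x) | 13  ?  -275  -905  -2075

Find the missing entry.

-23

On equispaced nodes a degree-3 polynomial has vanishing fourth forward difference, so
  q(3) - 4·q(6) + 6·q(9) - 4·q(12) + q(15) = 0.
Substituting the known values and solving for q(6):
  -4·q(6) = 92
  q(6) = -23.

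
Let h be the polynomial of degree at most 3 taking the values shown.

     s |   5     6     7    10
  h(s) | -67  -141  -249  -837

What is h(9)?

Using the Lagrange interpolation formula with nodes 5, 6, 7, 10:
  L_0(s) = (s - 6)(s - 7)(s - 10) / -10
  L_1(s) = (s - 5)(s - 7)(s - 10) / 4
  L_2(s) = (s - 5)(s - 6)(s - 10) / -6
  L_3(s) = (s - 5)(s - 6)(s - 7) / 60
Then h(s) = -67·L_0(s) - 141·L_1(s) - 249·L_2(s) - 837·L_3(s).
Expanding and collecting terms gives h(s) = -s^3 + s^2 + 6s + 3.
Evaluating at s = 9: h(9) = -591.

-591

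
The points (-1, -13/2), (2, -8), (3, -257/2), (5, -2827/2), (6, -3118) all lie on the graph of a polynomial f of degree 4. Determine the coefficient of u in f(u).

5/2

Write f(u) = au^4 + bu^3 + cu^2 + du + e. Substituting each data point gives a linear system:
  a - b + c - d + e = -13/2
  16a + 8b + 4c + 2d + e = -8
  81a + 27b + 9c + 3d + e = -257/2
  625a + 125b + 25c + 5d + e = -2827/2
  1296a + 216b + 36c + 6d + e = -3118
Solving the system yields a = -3, b = 3, c = 3, d = 5/2, e = -1.
So f(u) = -3u^4 + 3u^3 + 3u^2 + (5/2)u - 1.
The coefficient of u is 5/2.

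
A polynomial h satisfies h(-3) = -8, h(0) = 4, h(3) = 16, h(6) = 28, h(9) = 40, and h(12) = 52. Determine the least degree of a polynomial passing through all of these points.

Forward differences of the values at s = -3, 0, 3, 6, 9, 12:
  h  : -8  4  16  28  40  52
  Δ  : 12  12  12  12  12
  Δ^2: 0  0  0  0
  Δ^3: 0  0  0
  Δ^4: 0  0
  Δ^5: 0
The first differences are constant (12) and nonzero, while all higher differences vanish, so the minimal degree is 1.

1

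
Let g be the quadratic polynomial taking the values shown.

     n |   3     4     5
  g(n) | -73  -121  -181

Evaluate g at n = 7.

Using the Lagrange interpolation formula with nodes 3, 4, 5:
  L_0(n) = (n - 4)(n - 5) / 2
  L_1(n) = (n - 3)(n - 5) / -1
  L_2(n) = (n - 3)(n - 4) / 2
Then g(n) = -73·L_0(n) - 121·L_1(n) - 181·L_2(n).
Expanding and collecting terms gives g(n) = -6n² - 6n - 1.
Evaluating at n = 7: g(7) = -337.

-337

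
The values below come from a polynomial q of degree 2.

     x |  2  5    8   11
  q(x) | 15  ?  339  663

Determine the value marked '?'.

123

The 3 known points determine the degree-2 polynomial uniquely.
Write q(x) = ax^2 + bx + c. Substituting each data point gives a linear system:
  4a + 2b + c = 15
  64a + 8b + c = 339
  121a + 11b + c = 663
Solving the system yields a = 6, b = -6, c = 3.
So q(x) = 6x² - 6x + 3.
Then q(5) = 123.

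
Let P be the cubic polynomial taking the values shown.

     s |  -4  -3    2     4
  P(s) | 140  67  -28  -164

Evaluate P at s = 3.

Using the Lagrange interpolation formula with nodes -4, -3, 2, 4:
  L_0(s) = (s + 3)(s - 2)(s - 4) / -48
  L_1(s) = (s + 4)(s - 2)(s - 4) / 35
  L_2(s) = (s + 4)(s + 3)(s - 4) / -60
  L_3(s) = (s + 4)(s + 3)(s - 2) / 112
Then P(s) = 140·L_0(s) + 67·L_1(s) - 28·L_2(s) - 164·L_3(s).
Expanding and collecting terms gives P(s) = -2s^3 - s^2 - 6s + 4.
Evaluating at s = 3: P(3) = -77.

-77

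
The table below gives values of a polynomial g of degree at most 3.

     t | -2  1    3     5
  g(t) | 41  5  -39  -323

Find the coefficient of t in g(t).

Write g(t) = at^3 + bt^2 + ct + d. Substituting each data point gives a linear system:
  -8a + 4b - 2c + d = 41
  a + b + c + d = 5
  27a + 9b + 3c + d = -39
  125a + 25b + 5c + d = -323
Solving the system yields a = -4, b = 6, c = 6, d = -3.
So g(t) = -4t^3 + 6t^2 + 6t - 3.
The coefficient of t is 6.

6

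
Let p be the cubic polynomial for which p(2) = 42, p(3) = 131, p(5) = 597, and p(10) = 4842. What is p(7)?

1647

Write p(t) = at^3 + bt^2 + ct + d. Substituting each data point gives a linear system:
  8a + 4b + 2c + d = 42
  27a + 9b + 3c + d = 131
  125a + 25b + 5c + d = 597
  1000a + 100b + 10c + d = 4842
Solving the system yields a = 5, b = -2, c = 4, d = 2.
So p(t) = 5t^3 - 2t^2 + 4t + 2.
Then p(7) = 1647.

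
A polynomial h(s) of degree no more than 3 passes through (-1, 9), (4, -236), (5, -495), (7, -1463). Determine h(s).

Using the Lagrange interpolation formula with nodes -1, 4, 5, 7:
  L_0(s) = (s - 4)(s - 5)(s - 7) / -240
  L_1(s) = (s + 1)(s - 5)(s - 7) / 15
  L_2(s) = (s + 1)(s - 4)(s - 7) / -12
  L_3(s) = (s + 1)(s - 4)(s - 5) / 48
Then h(s) = 9·L_0(s) - 236·L_1(s) - 495·L_2(s) - 1463·L_3(s).
Expanding and collecting terms gives h(s) = -5s^3 + 5s^2 + s.
Check: h(5) = -495. ✓

h(s) = -5s^3 + 5s^2 + s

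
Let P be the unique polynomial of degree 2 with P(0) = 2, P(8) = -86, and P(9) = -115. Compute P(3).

-1

Write P(x) = ax^2 + bx + c. Substituting each data point gives a linear system:
  c = 2
  64a + 8b + c = -86
  81a + 9b + c = -115
Solving the system yields a = -2, b = 5, c = 2.
So P(x) = -2x^2 + 5x + 2.
Then P(3) = -1.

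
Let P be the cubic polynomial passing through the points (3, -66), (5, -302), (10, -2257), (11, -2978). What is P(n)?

Write P(n) = an^3 + bn^2 + cn + d. Substituting each data point gives a linear system:
  27a + 9b + 3c + d = -66
  125a + 25b + 5c + d = -302
  1000a + 100b + 10c + d = -2257
  1331a + 121b + 11c + d = -2978
Solving the system yields a = -2, b = -3, c = 4, d = 3.
So P(n) = -2n^3 - 3n^2 + 4n + 3.
Check: P(5) = -302. ✓

P(n) = -2n^3 - 3n^2 + 4n + 3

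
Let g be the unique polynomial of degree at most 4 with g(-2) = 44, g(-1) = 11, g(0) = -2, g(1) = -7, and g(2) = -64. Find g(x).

g(x) = -2x^4 - 6x^3 + 6x^2 - 3x - 2

Write g(x) = ax^4 + bx^3 + cx^2 + dx + e. Substituting each data point gives a linear system:
  16a - 8b + 4c - 2d + e = 44
  a - b + c - d + e = 11
  e = -2
  a + b + c + d + e = -7
  16a + 8b + 4c + 2d + e = -64
Solving the system yields a = -2, b = -6, c = 6, d = -3, e = -2.
So g(x) = -2x^4 - 6x^3 + 6x^2 - 3x - 2.
Check: g(0) = -2. ✓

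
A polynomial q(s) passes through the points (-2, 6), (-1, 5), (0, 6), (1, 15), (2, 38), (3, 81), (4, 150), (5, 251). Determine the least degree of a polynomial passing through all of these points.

3

Forward differences of the values at s = -2, -1, 0, 1, 2, 3, 4, 5:
  q  : 6  5  6  15  38  81  150  251
  Δ  : -1  1  9  23  43  69  101
  Δ^2: 2  8  14  20  26  32
  Δ^3: 6  6  6  6  6
  Δ^4: 0  0  0  0
  Δ^5: 0  0  0
  Δ^6: 0  0
  Δ^7: 0
The third differences are constant (6) and nonzero, while all higher differences vanish, so the minimal degree is 3.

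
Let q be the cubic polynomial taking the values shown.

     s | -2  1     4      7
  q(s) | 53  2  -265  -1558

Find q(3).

Forward differences of the values at s = -2, 1, 4, 7:
  q  : 53  2  -265  -1558
  Δ  : -51  -267  -1293
  Δ^2: -216  -1026
  Δ^3: -810
The third differences are constant, confirming degree 3.
Interpolating (Newton forward form) and evaluating at s = 3 gives q(3) = -102.

-102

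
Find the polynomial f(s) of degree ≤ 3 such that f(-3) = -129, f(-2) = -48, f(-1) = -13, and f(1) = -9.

f(s) = 3s^3 - 5s^2 - s - 6

Write f(s) = as^3 + bs^2 + cs + d. Substituting each data point gives a linear system:
  -27a + 9b - 3c + d = -129
  -8a + 4b - 2c + d = -48
  -a + b - c + d = -13
  a + b + c + d = -9
Solving the system yields a = 3, b = -5, c = -1, d = -6.
So f(s) = 3s^3 - 5s^2 - s - 6.
Check: f(-3) = -129. ✓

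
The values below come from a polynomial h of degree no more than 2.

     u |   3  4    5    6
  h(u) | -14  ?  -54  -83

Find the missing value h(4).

-31

On equispaced nodes a degree-2 polynomial has vanishing third forward difference, so
  - h(3) + 3·h(4) - 3·h(5) + h(6) = 0.
Substituting the known values and solving for h(4):
  3·h(4) = -93
  h(4) = -31.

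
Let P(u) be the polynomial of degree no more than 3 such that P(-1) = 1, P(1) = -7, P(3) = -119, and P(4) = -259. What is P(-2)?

Write P(u) = au^3 + bu^2 + cu + d. Substituting each data point gives a linear system:
  -a + b - c + d = 1
  a + b + c + d = -7
  27a + 9b + 3c + d = -119
  64a + 16b + 4c + d = -259
Solving the system yields a = -3, b = -4, c = -1, d = 1.
So P(u) = -3u^3 - 4u^2 - u + 1.
Then P(-2) = 11.

11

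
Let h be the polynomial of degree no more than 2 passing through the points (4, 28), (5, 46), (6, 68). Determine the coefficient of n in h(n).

0

Write h(n) = an^2 + bn + c. Substituting each data point gives a linear system:
  16a + 4b + c = 28
  25a + 5b + c = 46
  36a + 6b + c = 68
Solving the system yields a = 2, b = 0, c = -4.
So h(n) = 2n^2 - 4.
The coefficient of n is 0.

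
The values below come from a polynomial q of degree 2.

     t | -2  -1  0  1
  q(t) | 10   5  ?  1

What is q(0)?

The 3 known points determine the degree-2 polynomial uniquely.
Write q(t) = at^2 + bt + c. Substituting each data point gives a linear system:
  4a - 2b + c = 10
  a - b + c = 5
  a + b + c = 1
Solving the system yields a = 1, b = -2, c = 2.
So q(t) = t^2 - 2t + 2.
Then q(0) = 2.

2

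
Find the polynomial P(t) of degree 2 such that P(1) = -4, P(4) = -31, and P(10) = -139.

P(t) = -t^2 - 4t + 1

Write P(t) = at^2 + bt + c. Substituting each data point gives a linear system:
  a + b + c = -4
  16a + 4b + c = -31
  100a + 10b + c = -139
Solving the system yields a = -1, b = -4, c = 1.
So P(t) = -t^2 - 4t + 1.
Check: P(10) = -139. ✓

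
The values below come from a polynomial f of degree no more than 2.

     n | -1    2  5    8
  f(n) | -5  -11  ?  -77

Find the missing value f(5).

The 3 known points determine the degree-2 polynomial uniquely.
Write f(n) = an^2 + bn + c. Substituting each data point gives a linear system:
  a - b + c = -5
  4a + 2b + c = -11
  64a + 8b + c = -77
Solving the system yields a = -1, b = -1, c = -5.
So f(n) = -n^2 - n - 5.
Then f(5) = -35.

-35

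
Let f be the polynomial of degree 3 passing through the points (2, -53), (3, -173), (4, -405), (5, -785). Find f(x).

f(x) = -6x^3 - 2x^2 + 4x - 5

Using the Lagrange interpolation formula with nodes 2, 3, 4, 5:
  L_0(x) = (x - 3)(x - 4)(x - 5) / -6
  L_1(x) = (x - 2)(x - 4)(x - 5) / 2
  L_2(x) = (x - 2)(x - 3)(x - 5) / -2
  L_3(x) = (x - 2)(x - 3)(x - 4) / 6
Then f(x) = -53·L_0(x) - 173·L_1(x) - 405·L_2(x) - 785·L_3(x).
Expanding and collecting terms gives f(x) = -6x^3 - 2x^2 + 4x - 5.
Check: f(3) = -173. ✓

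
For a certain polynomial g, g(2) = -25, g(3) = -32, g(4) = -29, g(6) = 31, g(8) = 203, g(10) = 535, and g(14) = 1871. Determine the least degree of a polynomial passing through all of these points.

Divided differences on the nodes 2, 3, 4, 6, 8, 10, 14:
  order 0: -25  -32  -29  31  203  535  1871
  order 1: -7  3  30  86  166  334
  order 2: 5  9  14  20  28
  order 3: 1  1  1  1
  order 4: 0  0  0
  order 5: 0  0
  order 6: 0
The order-3 divided differences are all 1 (nonzero) and every higher order vanishes, so the data lies on a polynomial of degree exactly 3.

3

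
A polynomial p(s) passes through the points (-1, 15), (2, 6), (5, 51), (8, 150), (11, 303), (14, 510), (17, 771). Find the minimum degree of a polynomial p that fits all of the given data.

2

Forward differences of the values at s = -1, 2, 5, 8, 11, 14, 17:
  p  : 15  6  51  150  303  510  771
  Δ  : -9  45  99  153  207  261
  Δ^2: 54  54  54  54  54
  Δ^3: 0  0  0  0
  Δ^4: 0  0  0
  Δ^5: 0  0
  Δ^6: 0
The second differences are constant (54) and nonzero, while all higher differences vanish, so the minimal degree is 2.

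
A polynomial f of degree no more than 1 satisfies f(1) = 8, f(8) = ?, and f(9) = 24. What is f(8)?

The 2 known points determine the degree-1 polynomial uniquely.
Write f(t) = at + b. Substituting each data point gives a linear system:
  a + b = 8
  9a + b = 24
Solving the system yields a = 2, b = 6.
So f(t) = 2t + 6.
Then f(8) = 22.

22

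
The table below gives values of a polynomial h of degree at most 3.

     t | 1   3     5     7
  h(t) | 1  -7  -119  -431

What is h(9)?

Using the Lagrange interpolation formula with nodes 1, 3, 5, 7:
  L_0(t) = (t - 3)(t - 5)(t - 7) / -48
  L_1(t) = (t - 1)(t - 5)(t - 7) / 16
  L_2(t) = (t - 1)(t - 3)(t - 7) / -16
  L_3(t) = (t - 1)(t - 3)(t - 5) / 48
Then h(t) = 1·L_0(t) - 7·L_1(t) - 119·L_2(t) - 431·L_3(t).
Expanding and collecting terms gives h(t) = -2t^3 + 5t^2 + 2t - 4.
Evaluating at t = 9: h(9) = -1039.

-1039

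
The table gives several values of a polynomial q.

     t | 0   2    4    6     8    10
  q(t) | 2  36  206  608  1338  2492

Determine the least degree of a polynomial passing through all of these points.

Forward differences of the values at t = 0, 2, 4, 6, 8, 10:
  q  : 2  36  206  608  1338  2492
  Δ  : 34  170  402  730  1154
  Δ^2: 136  232  328  424
  Δ^3: 96  96  96
  Δ^4: 0  0
  Δ^5: 0
The third differences are constant (96) and nonzero, while all higher differences vanish, so the minimal degree is 3.

3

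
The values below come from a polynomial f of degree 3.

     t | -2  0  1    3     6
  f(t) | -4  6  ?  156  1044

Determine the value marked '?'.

14

The 4 known points determine the degree-3 polynomial uniquely.
Write f(t) = at^3 + bt^2 + ct + d. Substituting each data point gives a linear system:
  -8a + 4b - 2c + d = -4
  d = 6
  27a + 9b + 3c + d = 156
  216a + 36b + 6c + d = 1044
Solving the system yields a = 4, b = 5, c = -1, d = 6.
So f(t) = 4t^3 + 5t^2 - t + 6.
Then f(1) = 14.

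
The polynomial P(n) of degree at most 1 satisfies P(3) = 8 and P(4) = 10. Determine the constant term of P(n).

2

Write P(n) = an + b. Substituting each data point gives a linear system:
  3a + b = 8
  4a + b = 10
Solving the system yields a = 2, b = 2.
So P(n) = 2n + 2.
The constant term is 2.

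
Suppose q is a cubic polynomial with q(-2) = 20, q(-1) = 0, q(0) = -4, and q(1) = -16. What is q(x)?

Using the Lagrange interpolation formula with nodes -2, -1, 0, 1:
  L_0(x) = (x + 1)x(x - 1) / -6
  L_1(x) = (x + 2)x(x - 1) / 2
  L_2(x) = (x + 2)(x + 1)(x - 1) / -2
  L_3(x) = (x + 2)(x + 1)x / 6
Then q(x) = 20·L_0(x) + 0·L_1(x) - 4·L_2(x) - 16·L_3(x).
Expanding and collecting terms gives q(x) = -4x^3 - 4x^2 - 4x - 4.
Check: q(-1) = 0. ✓

q(x) = -4x^3 - 4x^2 - 4x - 4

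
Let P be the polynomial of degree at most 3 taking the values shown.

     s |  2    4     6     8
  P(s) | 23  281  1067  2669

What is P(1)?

Forward differences of the values at s = 2, 4, 6, 8:
  P  : 23  281  1067  2669
  Δ  : 258  786  1602
  Δ^2: 528  816
  Δ^3: 288
The third differences are constant, confirming degree 3.
Interpolating (Newton forward form) and evaluating at s = 1 gives P(1) = 2.

2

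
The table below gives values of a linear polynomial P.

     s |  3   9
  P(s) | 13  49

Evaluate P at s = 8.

43

Using the Lagrange interpolation formula with nodes 3, 9:
  L_0(s) = (s - 9) / -6
  L_1(s) = (s - 3) / 6
Then P(s) = 13·L_0(s) + 49·L_1(s).
Expanding and collecting terms gives P(s) = 6s - 5.
Evaluating at s = 8: P(8) = 43.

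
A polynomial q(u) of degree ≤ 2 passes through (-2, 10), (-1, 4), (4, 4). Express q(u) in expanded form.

q(u) = u^2 - 3u

Write q(u) = au^2 + bu + c. Substituting each data point gives a linear system:
  4a - 2b + c = 10
  a - b + c = 4
  16a + 4b + c = 4
Solving the system yields a = 1, b = -3, c = 0.
So q(u) = u^2 - 3u.
Check: q(4) = 4. ✓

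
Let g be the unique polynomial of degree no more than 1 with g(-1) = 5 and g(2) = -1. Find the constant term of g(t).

3

Write g(t) = at + b. Substituting each data point gives a linear system:
  -a + b = 5
  2a + b = -1
Solving the system yields a = -2, b = 3.
So g(t) = -2t + 3.
The constant term is 3.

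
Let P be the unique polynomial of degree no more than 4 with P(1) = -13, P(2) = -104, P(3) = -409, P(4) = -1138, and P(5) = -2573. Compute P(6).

Write P(t) = at^4 + bt^3 + ct^2 + dt + e. Substituting each data point gives a linear system:
  a + b + c + d + e = -13
  16a + 8b + 4c + 2d + e = -104
  81a + 27b + 9c + 3d + e = -409
  256a + 64b + 16c + 4d + e = -1138
  625a + 125b + 25c + 5d + e = -2573
Solving the system yields a = -3, b = -5, c = -2, d = -5, e = 2.
So P(t) = -3t⁴ - 5t³ - 2t² - 5t + 2.
Then P(6) = -5068.

-5068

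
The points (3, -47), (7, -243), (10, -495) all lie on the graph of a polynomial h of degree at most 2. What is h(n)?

Write h(n) = an^2 + bn + c. Substituting each data point gives a linear system:
  9a + 3b + c = -47
  49a + 7b + c = -243
  100a + 10b + c = -495
Solving the system yields a = -5, b = 1, c = -5.
So h(n) = -5n^2 + n - 5.
Check: h(7) = -243. ✓

h(n) = -5n^2 + n - 5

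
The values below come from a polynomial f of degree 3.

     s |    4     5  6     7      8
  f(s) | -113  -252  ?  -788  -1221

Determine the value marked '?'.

-471

On equispaced nodes a degree-3 polynomial has vanishing fourth forward difference, so
  f(4) - 4·f(5) + 6·f(6) - 4·f(7) + f(8) = 0.
Substituting the known values and solving for f(6):
  6·f(6) = -2826
  f(6) = -471.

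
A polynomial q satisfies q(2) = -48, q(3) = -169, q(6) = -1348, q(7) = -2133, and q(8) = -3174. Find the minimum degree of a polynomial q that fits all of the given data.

3

Divided differences on the nodes 2, 3, 6, 7, 8:
  order 0: -48  -169  -1348  -2133  -3174
  order 1: -121  -393  -785  -1041
  order 2: -68  -98  -128
  order 3: -6  -6
  order 4: 0
The order-3 divided differences are all -6 (nonzero) and every higher order vanishes, so the data lies on a polynomial of degree exactly 3.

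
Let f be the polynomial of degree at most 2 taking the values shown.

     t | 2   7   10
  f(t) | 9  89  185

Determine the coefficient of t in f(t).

-2

Write f(t) = at^2 + bt + c. Substituting each data point gives a linear system:
  4a + 2b + c = 9
  49a + 7b + c = 89
  100a + 10b + c = 185
Solving the system yields a = 2, b = -2, c = 5.
So f(t) = 2t^2 - 2t + 5.
The coefficient of t is -2.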